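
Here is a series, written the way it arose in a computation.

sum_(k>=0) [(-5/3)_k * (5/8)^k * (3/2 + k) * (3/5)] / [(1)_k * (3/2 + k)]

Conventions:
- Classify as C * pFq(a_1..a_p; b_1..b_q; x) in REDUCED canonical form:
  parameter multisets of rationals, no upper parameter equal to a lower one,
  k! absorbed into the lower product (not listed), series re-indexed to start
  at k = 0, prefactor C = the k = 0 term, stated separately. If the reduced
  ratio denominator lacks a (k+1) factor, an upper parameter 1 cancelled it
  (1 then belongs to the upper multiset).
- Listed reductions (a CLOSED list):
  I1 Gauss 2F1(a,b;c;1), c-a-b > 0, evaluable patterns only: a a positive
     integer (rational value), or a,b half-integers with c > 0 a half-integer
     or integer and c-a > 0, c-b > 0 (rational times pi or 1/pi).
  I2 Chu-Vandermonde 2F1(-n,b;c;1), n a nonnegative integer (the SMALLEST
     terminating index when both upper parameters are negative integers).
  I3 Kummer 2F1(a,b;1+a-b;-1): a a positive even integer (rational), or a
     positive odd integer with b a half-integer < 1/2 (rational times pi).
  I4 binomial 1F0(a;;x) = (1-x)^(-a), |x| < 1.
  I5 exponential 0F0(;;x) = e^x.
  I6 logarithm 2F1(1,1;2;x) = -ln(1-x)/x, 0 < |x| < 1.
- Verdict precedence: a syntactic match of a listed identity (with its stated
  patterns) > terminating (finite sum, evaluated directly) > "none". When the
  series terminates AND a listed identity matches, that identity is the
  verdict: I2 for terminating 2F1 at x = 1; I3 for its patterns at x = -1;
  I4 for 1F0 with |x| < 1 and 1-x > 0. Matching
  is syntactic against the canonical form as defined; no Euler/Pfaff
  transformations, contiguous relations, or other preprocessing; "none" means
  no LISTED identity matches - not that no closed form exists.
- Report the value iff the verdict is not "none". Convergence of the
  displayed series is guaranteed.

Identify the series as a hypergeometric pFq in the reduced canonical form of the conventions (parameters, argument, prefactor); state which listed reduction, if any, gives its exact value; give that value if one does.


This is 3/5 * 1F0(-5/3; -; 5/8) in reduced canonical form. Verdict (x = 5/8): binomial (I4) applies (the 1F0 binomial series: exponent 5/3, x = 5/8). Hence: (3/5) * (3/8)^(5/3).

First insight: with t_0 = 3/5, k + 3/2 divides numerator and denominator alike; C = 3/5 after cancelling.
Adjacent-term ratio: r(k) = (5/8) * (k-5/3) / [(k+1)] ; factor over Q: parameters, x = (5/8), and C = 3/5.


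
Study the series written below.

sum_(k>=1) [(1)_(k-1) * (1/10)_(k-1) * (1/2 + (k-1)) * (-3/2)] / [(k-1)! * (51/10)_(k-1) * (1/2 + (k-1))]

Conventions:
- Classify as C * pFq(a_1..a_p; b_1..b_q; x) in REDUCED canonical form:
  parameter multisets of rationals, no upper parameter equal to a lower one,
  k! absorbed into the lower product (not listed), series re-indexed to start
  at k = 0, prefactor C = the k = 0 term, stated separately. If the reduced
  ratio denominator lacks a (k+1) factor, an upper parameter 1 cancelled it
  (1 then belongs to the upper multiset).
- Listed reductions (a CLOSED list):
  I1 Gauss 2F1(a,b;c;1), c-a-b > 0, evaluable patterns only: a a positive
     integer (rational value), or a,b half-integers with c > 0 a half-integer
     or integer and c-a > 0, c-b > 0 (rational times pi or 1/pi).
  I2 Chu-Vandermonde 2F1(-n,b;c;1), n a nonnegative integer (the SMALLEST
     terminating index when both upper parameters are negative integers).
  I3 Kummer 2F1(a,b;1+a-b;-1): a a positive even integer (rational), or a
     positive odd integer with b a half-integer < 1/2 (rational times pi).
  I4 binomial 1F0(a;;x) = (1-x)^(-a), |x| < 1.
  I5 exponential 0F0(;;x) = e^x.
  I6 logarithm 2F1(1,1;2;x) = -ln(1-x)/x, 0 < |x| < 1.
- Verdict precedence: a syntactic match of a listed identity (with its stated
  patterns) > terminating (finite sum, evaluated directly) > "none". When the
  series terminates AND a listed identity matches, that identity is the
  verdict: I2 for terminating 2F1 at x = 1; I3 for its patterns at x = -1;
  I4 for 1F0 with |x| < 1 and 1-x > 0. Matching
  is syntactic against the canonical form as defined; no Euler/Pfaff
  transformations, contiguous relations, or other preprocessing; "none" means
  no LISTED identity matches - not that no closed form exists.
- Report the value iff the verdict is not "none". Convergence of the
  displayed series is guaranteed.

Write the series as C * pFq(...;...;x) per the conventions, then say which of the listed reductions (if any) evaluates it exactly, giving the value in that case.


The series (x = 1) is 2F1: upper {1/10, 1}, lower {51/10}, prefactor -3/2. Verdict: the Gauss summation I1 matches (x = 1: the Gamma ratio telescopes since c-a-b = 4 > 0 and a = 1 in Z>0). Value: -123/80.

Key step: t_0 being -3/2, the factor k + 1/2 cancels (top and bottom), leaving C = -3/2.
Ratio: r(k) = 1 * (k+1/10) (k+1) / [(k+51/10) (k+1)] - rational; roots negated = parameters, x = 1, C = -3/2.


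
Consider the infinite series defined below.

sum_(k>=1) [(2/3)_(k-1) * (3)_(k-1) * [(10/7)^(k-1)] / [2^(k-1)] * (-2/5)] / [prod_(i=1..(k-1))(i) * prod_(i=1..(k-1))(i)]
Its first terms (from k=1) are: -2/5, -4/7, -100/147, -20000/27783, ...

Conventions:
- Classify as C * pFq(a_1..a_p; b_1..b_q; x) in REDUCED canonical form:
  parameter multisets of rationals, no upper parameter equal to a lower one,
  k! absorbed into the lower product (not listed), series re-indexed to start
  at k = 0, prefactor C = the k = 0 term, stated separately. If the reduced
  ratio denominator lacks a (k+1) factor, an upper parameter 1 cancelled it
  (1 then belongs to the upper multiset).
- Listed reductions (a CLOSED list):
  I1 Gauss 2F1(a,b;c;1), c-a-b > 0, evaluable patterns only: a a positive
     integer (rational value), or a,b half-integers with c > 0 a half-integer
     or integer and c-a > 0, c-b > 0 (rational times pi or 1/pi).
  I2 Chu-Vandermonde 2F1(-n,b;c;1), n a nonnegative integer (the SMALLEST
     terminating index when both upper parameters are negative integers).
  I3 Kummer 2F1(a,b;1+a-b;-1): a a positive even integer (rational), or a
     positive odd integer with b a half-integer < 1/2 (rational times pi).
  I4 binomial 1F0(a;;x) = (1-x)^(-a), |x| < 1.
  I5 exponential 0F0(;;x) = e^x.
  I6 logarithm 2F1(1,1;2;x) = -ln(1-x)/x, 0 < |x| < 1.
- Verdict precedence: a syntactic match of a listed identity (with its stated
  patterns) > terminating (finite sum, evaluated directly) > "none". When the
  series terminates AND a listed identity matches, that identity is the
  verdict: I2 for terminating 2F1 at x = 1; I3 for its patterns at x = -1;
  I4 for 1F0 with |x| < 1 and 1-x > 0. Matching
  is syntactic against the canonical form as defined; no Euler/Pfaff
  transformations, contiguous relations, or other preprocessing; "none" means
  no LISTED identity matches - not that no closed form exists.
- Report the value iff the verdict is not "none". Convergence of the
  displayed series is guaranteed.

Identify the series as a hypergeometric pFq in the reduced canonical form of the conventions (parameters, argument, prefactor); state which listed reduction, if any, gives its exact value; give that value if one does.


Canonical form: C = -2/5 times 2F1 with upper {2/3, 3}, lower {1}, x = 5/7. Verdict: none. A 2F1 with upper {2/3, 3} fits none of I1-I6 at x = 5/7; the sum runs forever.

Key observation: t_0 = -2/5 here, and the two k-th powers (C = -2/5) combine into one argument.
Adjacent-term ratio: r(k) = (5/7) * (k+2/3) (k+3) / [(k+1) (k+1)] - rational; roots negated = parameters, x = (5/7), C = -2/5.


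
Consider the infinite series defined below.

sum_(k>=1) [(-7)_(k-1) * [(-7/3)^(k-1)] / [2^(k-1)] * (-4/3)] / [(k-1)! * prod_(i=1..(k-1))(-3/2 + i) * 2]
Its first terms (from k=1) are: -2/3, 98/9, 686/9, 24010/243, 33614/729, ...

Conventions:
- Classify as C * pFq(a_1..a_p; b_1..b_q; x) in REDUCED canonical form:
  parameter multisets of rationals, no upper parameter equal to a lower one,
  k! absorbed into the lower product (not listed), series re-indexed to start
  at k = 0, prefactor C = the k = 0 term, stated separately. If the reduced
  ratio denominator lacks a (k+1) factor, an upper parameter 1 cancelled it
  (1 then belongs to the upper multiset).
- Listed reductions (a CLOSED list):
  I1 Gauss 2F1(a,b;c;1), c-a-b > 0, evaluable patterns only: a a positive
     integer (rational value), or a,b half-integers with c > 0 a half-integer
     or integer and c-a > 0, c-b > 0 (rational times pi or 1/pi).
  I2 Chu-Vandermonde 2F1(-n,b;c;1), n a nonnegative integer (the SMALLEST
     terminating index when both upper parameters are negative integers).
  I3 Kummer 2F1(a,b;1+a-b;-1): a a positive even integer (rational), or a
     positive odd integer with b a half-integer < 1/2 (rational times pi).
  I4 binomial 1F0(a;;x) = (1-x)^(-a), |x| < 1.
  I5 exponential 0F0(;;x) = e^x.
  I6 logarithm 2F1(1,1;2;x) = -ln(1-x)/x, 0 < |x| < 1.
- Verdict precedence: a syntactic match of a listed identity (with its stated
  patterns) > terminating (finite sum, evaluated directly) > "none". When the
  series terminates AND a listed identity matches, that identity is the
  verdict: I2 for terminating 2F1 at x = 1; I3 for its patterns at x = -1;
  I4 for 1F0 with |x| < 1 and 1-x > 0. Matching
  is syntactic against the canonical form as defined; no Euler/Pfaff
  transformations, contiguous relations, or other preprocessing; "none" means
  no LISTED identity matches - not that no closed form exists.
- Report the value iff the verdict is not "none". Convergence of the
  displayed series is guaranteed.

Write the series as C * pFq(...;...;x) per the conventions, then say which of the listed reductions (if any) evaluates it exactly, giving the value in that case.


With C = -2/3: the canonical form is 1F1(-7; -1/2; -7/6). Verdict: terminating. (-7)_k vanishes past k = 7, leaving a 8-term sum, computed directly. Exact value: 2352017984/9743085.

The tell: from the first term -2/3: the two k-th powers (C = -2/3) combine into one argument.
Ratio: r(k) = (-7/6) * (k-7) / [(k-1/2) (k+1)] - poly over poly, x = (-7/6) from leading terms; C = -2/3 at k = 0.


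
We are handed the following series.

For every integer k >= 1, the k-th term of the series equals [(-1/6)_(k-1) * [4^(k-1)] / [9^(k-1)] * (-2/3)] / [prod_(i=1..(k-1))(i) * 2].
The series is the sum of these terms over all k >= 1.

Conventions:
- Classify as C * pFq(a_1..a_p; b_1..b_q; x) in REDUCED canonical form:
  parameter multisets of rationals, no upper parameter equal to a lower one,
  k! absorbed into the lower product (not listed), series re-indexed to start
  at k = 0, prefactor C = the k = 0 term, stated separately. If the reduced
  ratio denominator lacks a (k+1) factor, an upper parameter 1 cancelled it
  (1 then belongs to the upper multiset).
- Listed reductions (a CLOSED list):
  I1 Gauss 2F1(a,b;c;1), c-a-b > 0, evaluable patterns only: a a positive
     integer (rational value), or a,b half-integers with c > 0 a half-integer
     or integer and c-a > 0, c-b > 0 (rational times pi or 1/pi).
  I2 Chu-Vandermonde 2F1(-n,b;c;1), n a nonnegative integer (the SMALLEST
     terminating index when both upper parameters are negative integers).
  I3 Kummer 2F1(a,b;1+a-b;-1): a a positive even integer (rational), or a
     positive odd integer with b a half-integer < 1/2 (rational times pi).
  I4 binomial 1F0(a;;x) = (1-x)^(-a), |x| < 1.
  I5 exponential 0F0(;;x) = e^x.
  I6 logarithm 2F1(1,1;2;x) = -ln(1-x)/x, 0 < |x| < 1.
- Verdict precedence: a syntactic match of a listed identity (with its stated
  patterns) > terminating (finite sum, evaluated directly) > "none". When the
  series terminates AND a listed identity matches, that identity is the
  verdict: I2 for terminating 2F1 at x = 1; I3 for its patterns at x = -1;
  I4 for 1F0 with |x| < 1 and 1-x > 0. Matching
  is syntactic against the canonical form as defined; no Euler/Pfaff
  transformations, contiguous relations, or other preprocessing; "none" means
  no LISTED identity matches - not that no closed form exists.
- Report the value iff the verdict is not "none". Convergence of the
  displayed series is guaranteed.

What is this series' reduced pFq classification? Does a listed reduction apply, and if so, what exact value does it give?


First insight: with t_0 = -1/3, the two geometric factors (C = -1/3) combine into one argument.
Adjacent-term ratio: r(k) = (4/9) * (k-1/6) / [(k+1)] - rational in k. x = (4/9); t_0 = -1/3; negate the roots.

Classification (C = -1/3): 1F0 with upper {-1/6}, lower {-}, argument x = 4/9. Verdict: the I4 binomial reduction matches (the 1F0 binomial series: exponent 1/6, x = 4/9). Exact value: (-1/3) * (5/9)^(1/6).


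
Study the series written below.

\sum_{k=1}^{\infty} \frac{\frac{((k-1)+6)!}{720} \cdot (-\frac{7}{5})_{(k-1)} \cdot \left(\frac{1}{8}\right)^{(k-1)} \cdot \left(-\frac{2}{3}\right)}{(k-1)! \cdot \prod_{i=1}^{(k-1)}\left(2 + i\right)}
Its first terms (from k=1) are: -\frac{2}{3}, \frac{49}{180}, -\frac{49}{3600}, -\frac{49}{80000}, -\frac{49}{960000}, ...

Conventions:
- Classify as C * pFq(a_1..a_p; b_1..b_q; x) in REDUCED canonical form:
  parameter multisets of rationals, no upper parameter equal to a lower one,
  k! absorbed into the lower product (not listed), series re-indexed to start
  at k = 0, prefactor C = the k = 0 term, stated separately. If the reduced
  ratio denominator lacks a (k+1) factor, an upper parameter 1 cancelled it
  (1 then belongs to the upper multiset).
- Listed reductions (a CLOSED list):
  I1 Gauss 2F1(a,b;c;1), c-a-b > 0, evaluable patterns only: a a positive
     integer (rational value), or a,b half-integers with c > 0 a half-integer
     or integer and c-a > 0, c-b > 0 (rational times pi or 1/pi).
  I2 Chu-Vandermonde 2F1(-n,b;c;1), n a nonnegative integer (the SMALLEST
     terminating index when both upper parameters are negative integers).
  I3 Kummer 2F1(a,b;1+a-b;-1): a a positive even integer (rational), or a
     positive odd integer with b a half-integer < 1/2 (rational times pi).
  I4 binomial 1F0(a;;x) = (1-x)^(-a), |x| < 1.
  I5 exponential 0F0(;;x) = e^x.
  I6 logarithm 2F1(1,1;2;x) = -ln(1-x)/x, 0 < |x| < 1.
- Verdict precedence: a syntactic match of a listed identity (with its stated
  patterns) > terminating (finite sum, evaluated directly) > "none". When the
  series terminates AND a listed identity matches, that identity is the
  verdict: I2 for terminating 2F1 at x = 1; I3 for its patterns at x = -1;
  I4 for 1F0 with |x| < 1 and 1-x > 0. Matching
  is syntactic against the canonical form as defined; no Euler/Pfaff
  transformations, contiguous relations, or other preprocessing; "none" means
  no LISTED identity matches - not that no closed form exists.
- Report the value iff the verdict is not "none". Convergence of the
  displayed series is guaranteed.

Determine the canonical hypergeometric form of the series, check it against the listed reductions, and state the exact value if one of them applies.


With C = -\frac{2}{3}: the canonical form is 2F1(-\frac{7}{5}, 7; 3; \frac{1}{8}). Verdict: none - this 2F1 at x = \frac{1}{8} matches no listed pattern, and upper {-\frac{7}{5}, 7} holds no stopper.

Key step: t_0 being -\frac{2}{3}, the lower running product (prefactor -2/3) is a rising factorial.
Term ratio: r(k) = \frac{1}{8} * (k-\frac{7}{5}) (k+7) / [(k+3) (k+1)] ; factor over Q: parameters, x = \frac{1}{8}, and C = -\frac{2}{3}.


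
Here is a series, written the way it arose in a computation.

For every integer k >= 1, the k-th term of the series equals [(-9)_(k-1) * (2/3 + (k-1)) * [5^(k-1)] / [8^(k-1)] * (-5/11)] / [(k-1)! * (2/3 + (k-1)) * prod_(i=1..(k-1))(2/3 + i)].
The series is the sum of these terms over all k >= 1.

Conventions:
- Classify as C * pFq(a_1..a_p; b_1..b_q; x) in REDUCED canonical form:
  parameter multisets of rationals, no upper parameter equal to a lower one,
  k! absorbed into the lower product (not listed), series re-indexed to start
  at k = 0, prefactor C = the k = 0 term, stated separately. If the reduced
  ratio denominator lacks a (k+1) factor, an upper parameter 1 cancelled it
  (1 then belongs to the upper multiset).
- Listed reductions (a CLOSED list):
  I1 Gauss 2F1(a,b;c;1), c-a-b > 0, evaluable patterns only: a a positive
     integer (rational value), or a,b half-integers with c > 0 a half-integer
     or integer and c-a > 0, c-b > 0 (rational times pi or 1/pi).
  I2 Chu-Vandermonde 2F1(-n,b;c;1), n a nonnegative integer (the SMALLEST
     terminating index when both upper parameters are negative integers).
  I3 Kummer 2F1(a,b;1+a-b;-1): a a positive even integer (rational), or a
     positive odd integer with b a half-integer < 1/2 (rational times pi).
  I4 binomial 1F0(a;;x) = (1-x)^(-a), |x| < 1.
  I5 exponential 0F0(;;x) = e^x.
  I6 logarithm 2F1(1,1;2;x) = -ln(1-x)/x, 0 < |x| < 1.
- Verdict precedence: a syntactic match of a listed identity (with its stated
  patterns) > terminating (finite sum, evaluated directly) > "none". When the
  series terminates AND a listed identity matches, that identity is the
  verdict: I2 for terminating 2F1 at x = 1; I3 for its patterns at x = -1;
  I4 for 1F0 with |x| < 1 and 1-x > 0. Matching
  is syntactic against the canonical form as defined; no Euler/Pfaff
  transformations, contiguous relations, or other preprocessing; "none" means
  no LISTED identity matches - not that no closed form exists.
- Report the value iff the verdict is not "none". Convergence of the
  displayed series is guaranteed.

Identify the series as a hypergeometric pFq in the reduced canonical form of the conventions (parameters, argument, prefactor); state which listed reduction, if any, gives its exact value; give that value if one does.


Key step: t_0 being -5/11, striking the common factor k + 2/3 reduces the term (C = -5/11).
Term ratio: r(k) = (5/8) * (k-9) / [(k+5/3) (k+1)] - rational in k. x = (5/8); t_0 = -5/11; negate the roots.

With C = -5/11: the canonical form is 1F1(-9; 5/3; 5/8). Verdict: terminating - the sum ends at index 9 because -9 is a negative integer; exact evaluation follows. Its exact value is 236689364245537915/2144970731354587136.


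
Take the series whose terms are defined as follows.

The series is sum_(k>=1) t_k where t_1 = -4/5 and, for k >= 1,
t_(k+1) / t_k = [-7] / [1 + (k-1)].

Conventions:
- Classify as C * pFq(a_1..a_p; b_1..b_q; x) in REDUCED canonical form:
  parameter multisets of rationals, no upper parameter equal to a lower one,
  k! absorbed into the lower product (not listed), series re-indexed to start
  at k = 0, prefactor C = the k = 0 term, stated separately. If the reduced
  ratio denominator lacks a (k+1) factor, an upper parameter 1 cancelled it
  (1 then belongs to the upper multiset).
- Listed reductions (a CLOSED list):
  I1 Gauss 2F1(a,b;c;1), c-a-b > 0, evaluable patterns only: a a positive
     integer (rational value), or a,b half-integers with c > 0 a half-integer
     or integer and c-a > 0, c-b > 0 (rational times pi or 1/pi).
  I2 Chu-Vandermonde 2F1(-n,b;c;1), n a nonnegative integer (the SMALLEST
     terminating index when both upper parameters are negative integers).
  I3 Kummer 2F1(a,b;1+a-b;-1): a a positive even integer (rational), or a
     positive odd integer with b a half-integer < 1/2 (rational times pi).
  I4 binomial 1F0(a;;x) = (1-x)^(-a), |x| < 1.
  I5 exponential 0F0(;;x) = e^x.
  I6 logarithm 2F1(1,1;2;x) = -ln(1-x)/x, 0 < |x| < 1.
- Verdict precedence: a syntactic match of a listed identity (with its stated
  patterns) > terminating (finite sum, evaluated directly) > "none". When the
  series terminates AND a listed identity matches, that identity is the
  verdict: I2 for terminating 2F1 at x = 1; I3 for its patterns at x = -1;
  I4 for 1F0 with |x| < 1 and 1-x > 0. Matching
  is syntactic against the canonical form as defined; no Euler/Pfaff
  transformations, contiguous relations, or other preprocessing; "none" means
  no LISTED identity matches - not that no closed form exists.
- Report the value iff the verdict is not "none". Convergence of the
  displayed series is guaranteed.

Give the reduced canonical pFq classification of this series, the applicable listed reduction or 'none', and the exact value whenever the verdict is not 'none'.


Prefactor -4/5, argument -7: 0F0 with upper {-} over lower {-}. Verdict at x = -7: the I5 exponential reduction matches (the 0F0 exponential series at x = -7). Its exact value is (-4/5) * e^(-7).

The tell: t_0 = -4/5 here, and roots of the ratio polynomials (prefactor -4/5) are the negated parameters.
Term ratio: r(k) = (-7) * 1 / [(k+1)] - rational; roots negated = parameters, x = (-7), C = -4/5.


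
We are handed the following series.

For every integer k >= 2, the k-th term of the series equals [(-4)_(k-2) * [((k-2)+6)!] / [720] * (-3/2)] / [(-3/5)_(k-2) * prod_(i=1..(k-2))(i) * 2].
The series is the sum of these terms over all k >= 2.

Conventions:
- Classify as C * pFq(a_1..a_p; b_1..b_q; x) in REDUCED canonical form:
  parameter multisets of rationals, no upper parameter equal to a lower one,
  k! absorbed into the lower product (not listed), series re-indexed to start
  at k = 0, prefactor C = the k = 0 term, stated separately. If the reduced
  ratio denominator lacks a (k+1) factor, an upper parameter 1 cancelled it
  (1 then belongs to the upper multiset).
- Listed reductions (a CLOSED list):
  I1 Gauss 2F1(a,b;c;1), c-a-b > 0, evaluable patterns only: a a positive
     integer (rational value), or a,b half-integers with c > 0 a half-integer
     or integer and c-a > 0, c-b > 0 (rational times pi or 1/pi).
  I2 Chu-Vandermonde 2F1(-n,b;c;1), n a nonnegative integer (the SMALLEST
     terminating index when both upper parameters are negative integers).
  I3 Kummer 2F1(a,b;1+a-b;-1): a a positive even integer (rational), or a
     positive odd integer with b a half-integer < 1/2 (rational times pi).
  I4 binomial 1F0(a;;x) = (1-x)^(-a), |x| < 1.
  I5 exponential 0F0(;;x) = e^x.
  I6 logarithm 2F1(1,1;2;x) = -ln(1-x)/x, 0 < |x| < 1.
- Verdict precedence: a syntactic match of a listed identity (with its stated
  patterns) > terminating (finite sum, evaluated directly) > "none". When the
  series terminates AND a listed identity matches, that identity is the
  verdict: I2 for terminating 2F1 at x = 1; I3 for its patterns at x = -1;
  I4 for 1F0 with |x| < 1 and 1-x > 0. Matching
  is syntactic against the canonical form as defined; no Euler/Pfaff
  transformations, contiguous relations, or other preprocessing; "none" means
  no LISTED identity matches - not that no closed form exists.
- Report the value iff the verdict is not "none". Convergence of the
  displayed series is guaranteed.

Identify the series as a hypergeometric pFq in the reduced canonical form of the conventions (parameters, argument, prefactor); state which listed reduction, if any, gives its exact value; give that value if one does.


At argument 1: a 2F1 with upper {-4, 7}, lower {-3/5}, scaled by C = -3/4. Verdict: the Chu-Vandermonde identity I2 fires (terminating 2F1 at x = 1 with n = 4, b = 7, c = -3/5). Value: 4807/4.

Key step: with t_0 = -3/4, the factorial ratio (prefactor -3/4) (k+a-1)!/(a-1)! is a rising factorial (a)_k.
Term ratio: r(k) = 1 * (k-4) (k+7) / [(k-3/5) (k+1)] ; factor over Q: parameters, x = 1, and C = -3/4.


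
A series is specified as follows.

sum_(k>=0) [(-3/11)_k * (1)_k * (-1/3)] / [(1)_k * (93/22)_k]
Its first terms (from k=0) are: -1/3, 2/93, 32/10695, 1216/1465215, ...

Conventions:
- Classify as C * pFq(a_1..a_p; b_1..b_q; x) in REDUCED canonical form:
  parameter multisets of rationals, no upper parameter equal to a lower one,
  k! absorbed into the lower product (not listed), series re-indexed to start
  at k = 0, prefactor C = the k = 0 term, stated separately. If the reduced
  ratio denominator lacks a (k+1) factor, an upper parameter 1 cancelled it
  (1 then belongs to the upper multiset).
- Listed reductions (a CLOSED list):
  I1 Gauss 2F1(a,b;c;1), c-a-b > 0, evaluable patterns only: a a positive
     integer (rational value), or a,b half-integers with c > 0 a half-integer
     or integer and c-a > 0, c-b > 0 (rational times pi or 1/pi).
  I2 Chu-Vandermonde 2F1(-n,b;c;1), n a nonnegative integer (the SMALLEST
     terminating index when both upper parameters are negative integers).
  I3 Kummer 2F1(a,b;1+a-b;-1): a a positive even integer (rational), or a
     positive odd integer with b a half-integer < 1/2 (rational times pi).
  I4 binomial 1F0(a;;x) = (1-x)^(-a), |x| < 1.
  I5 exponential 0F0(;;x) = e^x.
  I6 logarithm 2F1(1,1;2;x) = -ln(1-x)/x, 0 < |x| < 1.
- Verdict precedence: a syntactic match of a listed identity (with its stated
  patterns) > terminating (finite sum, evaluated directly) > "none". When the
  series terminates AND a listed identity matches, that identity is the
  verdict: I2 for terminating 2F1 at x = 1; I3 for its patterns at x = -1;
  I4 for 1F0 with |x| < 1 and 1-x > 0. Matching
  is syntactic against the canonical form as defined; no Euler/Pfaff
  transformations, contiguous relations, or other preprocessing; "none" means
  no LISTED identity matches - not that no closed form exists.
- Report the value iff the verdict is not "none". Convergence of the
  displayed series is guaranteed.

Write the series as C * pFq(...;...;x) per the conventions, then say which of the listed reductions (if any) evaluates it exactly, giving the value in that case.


Canonical form: C = -1/3 times 2F1 with upper {-3/11, 1}, lower {93/22}, x = 1. Verdict: this is Gauss's theorem (I1) (x = 1: the Gamma ratio telescopes since c-a-b = 7/2 > 0 and a = 1 in Z>0). Its exact value is -71/231.

Structural cue: t_0 being -1/3, (1)_k (C = -1/3) is k! itself.
Ratio: r(k) = 1 * (k-3/11) (k+1) / [(k+93/22) (k+1)] - rational; roots negated = parameters, x = 1, C = -1/3.


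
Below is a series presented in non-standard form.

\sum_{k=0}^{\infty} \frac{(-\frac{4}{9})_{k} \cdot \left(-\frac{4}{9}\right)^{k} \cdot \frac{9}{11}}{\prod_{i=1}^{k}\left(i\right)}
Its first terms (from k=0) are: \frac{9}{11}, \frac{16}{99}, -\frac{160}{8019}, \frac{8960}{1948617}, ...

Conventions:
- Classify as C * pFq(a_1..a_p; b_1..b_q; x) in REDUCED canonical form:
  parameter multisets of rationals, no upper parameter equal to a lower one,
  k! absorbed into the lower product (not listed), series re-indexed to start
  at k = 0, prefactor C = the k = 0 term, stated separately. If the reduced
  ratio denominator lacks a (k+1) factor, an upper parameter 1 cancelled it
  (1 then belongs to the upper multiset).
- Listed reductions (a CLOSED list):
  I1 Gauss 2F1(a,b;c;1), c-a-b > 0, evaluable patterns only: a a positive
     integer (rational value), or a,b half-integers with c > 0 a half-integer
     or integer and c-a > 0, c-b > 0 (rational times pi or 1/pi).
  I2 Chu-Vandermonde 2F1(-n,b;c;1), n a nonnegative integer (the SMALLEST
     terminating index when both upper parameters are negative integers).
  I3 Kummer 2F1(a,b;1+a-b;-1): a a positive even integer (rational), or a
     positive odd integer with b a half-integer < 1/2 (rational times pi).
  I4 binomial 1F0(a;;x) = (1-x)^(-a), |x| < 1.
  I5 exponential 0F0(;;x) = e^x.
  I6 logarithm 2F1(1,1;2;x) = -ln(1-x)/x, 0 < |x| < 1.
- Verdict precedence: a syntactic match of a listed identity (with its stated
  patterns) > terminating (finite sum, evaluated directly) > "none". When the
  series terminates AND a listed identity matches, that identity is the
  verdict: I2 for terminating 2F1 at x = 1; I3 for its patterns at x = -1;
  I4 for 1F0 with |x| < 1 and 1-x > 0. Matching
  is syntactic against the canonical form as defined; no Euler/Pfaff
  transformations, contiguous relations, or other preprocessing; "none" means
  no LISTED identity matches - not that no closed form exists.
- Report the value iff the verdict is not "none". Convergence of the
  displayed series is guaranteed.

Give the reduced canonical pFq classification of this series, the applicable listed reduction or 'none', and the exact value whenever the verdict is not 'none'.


x = -\frac{4}{9} here; the reduced form reads 1F0, upper {-\frac{4}{9}}, lower {-}, C = \frac{9}{11}. Verdict: this is the binomial series (I4) (the 1F0 binomial series: exponent 4/9, x = -\frac{4}{9}). Exact value: \frac{9}{11} \cdot \left(\frac{13}{9}\right)^{\frac{4}{9}}.

Structural cue: x = -\frac{4}{9} and the product of the first k integers (C = 9/11, x = -4/9) is k!.
Step ratio: r(k) = -\frac{4}{9} * (k-\frac{4}{9}) / [(k+1)] ; factor over Q: parameters, x = -\frac{4}{9}, and C = \frac{9}{11}.


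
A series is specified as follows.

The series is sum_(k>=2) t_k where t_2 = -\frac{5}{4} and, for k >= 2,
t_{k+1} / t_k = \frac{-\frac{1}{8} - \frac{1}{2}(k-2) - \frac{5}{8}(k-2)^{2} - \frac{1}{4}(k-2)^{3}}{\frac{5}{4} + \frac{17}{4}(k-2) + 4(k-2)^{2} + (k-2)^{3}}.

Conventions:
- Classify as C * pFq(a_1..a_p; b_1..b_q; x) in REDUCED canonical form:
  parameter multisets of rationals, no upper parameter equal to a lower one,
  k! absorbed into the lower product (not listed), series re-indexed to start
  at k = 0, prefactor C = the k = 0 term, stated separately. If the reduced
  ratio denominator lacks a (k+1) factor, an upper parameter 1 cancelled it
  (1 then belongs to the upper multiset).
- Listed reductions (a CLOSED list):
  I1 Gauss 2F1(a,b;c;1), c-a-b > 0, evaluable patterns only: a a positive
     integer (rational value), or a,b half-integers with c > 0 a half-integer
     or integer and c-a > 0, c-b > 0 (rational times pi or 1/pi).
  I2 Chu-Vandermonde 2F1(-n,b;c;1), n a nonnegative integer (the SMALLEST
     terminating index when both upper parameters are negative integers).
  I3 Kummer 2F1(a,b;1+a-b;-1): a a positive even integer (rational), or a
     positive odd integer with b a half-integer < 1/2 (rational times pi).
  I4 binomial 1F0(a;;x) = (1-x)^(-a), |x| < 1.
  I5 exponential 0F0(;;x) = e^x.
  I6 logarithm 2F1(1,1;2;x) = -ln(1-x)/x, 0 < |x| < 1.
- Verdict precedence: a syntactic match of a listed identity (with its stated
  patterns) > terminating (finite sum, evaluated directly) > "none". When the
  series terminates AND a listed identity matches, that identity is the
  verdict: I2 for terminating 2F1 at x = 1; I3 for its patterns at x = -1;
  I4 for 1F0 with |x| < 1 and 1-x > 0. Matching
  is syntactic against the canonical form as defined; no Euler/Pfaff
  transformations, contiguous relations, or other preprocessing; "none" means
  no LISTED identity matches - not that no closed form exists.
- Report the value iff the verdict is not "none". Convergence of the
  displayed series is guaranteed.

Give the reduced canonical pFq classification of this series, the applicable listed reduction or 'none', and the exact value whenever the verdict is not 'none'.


First insight: from the first term -\frac{5}{4}: the ratio is unreduced: k + 1/2 divides both sides (C = -5/4, x = -1/4).
Ratio: r(k) = -\frac{1}{4} * (k+1) (k+1) / [(k+\frac{5}{2}) (k+1)] - poly over poly, x = -\frac{1}{4} from leading terms; C = -\frac{5}{4} at k = 0.

The series (x = -\frac{1}{4}) is 2F1: upper {1, 1}, lower {\frac{5}{2}}, prefactor -\frac{5}{4}. Verdict: none - at argument -\frac{1}{4} the multisets {1, 1} ; {\frac{5}{2}} match no listed identity.


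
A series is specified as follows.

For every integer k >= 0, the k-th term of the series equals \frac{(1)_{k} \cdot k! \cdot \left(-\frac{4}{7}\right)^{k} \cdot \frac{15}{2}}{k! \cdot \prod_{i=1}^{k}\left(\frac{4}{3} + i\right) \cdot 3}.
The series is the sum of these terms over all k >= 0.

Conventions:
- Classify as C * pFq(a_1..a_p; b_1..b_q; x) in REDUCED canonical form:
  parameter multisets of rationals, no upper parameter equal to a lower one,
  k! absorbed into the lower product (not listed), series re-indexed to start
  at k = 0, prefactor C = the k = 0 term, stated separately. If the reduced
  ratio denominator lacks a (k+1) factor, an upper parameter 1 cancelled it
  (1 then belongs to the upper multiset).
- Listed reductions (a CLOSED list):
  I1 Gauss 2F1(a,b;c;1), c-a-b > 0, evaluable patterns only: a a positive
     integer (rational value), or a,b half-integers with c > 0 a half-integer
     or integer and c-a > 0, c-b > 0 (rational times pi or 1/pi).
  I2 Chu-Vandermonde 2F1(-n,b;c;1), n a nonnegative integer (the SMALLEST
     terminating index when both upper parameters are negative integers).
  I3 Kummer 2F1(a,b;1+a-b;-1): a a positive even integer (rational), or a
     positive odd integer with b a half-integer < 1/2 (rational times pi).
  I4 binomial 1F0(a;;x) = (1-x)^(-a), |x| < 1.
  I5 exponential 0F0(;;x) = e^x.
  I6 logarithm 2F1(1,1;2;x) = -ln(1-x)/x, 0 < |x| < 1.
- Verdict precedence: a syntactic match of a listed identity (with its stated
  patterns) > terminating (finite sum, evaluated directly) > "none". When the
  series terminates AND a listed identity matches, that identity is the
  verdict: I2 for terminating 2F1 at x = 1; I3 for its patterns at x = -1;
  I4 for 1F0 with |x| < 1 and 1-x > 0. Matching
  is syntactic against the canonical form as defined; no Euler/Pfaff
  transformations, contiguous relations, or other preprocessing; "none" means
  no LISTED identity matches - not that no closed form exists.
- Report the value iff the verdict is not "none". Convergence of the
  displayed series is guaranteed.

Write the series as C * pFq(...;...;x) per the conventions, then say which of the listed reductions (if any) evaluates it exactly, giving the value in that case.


Canonical form: C = \frac{5}{2} times 2F1 with upper {1, 1}, lower {\frac{7}{3}}, x = -\frac{4}{7}. Verdict: none. No listed pattern accepts 2F1(1, 1; \frac{7}{3}; -\frac{4}{7}).

Key step: from the first term \frac{5}{2}: the factorial ratio (prefactor 5/2) (k+a-1)!/(a-1)! is a rising factorial (a)_k.
Term ratio: r(k) = -\frac{4}{7} * (k+1) (k+1) / [(k+\frac{7}{3}) (k+1)] - rational in k, leading ratio -\frac{4}{7}; with t_0 = \frac{5}{2}, classification follows.


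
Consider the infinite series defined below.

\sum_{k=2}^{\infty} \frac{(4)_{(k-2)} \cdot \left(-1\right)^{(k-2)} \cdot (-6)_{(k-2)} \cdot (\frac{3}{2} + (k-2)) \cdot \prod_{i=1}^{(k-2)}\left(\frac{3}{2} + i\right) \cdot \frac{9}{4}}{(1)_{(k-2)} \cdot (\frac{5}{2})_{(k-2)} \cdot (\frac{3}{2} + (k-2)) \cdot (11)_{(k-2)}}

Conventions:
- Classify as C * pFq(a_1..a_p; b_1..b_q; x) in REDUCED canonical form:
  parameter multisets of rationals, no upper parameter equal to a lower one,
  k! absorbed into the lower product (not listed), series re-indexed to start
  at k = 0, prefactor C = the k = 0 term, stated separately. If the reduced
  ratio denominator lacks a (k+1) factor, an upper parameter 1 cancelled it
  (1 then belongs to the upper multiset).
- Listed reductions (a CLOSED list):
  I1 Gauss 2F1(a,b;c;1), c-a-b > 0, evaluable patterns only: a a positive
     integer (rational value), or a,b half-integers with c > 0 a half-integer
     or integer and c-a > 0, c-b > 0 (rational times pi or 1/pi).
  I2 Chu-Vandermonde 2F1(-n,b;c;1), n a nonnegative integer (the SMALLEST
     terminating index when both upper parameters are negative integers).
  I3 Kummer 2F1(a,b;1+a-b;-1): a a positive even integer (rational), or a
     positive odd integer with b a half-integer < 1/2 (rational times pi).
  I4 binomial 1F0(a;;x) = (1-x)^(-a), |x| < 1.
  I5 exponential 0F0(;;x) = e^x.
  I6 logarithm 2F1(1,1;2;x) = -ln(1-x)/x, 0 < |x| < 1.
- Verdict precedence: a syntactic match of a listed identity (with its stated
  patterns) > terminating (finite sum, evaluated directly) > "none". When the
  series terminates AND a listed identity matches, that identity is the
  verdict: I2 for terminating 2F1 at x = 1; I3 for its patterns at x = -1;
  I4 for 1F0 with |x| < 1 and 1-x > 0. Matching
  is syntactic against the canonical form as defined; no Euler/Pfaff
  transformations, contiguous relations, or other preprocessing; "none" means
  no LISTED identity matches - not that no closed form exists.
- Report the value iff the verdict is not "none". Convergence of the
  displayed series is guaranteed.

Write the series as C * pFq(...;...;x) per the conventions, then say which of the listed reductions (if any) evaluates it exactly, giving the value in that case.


With C = \frac{9}{4}: the canonical form is 2F1(-6, 4; 11; -1). Verdict: the Kummer evaluation I3 fires (x = -1; c = 11 equals 1+a-b for upper {-6, 4}: listed pattern). Its exact value is \frac{135}{8}.

The tell: t_0 being \frac{9}{4}, the running product (C = 9/4, x = -1) telescopes to a rising factorial.
Adjacent-term ratio: r(k) = -1 * (k-6) (k+4) / [(k+11) (k+1)] - rational; roots negated = parameters, x = -1, C = \frac{9}{4}.


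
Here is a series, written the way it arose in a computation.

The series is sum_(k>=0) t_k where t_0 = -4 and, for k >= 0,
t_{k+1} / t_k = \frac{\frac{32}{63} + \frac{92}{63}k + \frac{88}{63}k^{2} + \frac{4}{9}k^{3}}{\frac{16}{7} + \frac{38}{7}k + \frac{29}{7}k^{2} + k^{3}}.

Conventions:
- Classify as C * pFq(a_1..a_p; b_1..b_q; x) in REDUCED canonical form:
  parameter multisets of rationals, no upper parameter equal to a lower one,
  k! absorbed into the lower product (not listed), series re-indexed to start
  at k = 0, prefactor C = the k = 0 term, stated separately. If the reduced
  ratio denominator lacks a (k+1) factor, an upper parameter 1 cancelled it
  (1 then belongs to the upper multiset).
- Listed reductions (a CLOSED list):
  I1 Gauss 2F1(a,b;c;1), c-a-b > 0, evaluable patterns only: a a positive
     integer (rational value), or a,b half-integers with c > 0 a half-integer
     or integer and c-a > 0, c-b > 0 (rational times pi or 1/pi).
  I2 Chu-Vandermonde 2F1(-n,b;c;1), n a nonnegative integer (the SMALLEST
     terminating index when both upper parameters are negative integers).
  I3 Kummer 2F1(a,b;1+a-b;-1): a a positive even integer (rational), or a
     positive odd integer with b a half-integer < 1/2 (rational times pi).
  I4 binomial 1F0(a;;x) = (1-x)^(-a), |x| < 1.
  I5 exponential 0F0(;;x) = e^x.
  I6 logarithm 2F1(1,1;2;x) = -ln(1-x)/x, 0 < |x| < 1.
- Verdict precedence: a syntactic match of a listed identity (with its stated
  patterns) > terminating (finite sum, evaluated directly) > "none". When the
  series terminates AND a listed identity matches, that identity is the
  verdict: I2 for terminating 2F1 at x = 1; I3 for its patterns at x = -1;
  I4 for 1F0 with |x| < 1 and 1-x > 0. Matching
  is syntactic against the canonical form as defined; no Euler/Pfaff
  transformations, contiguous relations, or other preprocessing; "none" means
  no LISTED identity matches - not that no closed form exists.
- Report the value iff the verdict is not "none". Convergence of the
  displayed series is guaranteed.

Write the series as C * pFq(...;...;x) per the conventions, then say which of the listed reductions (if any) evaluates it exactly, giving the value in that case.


The tell: with t_0 = -4, the expanded ratio factors over Q; C = -4, roots give parameters.
Term ratio: r(k) = \frac{4}{9} * (k+1) (k+1) / [(k+2) (k+1)] ; factor over Q: parameters, x = \frac{4}{9}, and C = -4.

Classification (C = -4): 2F1 with upper {1, 1}, lower {2}, argument x = \frac{4}{9}. Verdict: the I6 logarithm reduction matches (the logarithm: parameters (1,1;2), x = \frac{4}{9}). Hence: 9 \cdot \ln\left(\frac{5}{9}\right).


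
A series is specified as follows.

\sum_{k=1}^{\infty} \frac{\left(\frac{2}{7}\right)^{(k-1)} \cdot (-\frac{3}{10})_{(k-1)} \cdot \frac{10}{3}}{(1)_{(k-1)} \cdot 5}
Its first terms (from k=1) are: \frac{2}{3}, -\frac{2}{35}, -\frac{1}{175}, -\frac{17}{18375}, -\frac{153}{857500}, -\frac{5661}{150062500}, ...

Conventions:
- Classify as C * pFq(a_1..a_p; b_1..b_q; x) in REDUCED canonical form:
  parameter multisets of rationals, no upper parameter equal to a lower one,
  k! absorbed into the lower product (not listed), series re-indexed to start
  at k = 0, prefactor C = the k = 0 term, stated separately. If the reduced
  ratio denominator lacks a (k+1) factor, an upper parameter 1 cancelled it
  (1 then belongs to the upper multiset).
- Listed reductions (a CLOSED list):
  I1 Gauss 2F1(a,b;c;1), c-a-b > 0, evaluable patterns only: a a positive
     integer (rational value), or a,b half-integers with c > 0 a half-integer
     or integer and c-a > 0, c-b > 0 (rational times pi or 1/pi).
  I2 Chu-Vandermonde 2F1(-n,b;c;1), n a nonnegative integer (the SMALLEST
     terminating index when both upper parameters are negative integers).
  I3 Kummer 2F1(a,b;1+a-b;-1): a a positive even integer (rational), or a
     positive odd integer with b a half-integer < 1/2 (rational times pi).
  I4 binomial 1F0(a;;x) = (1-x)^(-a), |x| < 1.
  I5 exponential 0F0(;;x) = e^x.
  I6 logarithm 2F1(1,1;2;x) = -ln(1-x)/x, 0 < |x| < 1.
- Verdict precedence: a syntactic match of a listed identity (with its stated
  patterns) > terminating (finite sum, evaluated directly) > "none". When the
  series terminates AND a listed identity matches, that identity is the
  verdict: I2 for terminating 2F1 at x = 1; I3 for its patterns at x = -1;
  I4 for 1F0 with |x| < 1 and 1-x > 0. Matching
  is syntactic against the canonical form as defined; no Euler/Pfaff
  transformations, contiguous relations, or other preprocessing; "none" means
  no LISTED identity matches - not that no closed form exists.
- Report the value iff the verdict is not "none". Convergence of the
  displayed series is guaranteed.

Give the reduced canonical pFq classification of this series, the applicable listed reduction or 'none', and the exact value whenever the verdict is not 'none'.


At argument \frac{2}{7}: a 1F0 with upper {-\frac{3}{10}}, lower {-}, scaled by C = \frac{2}{3}. Verdict: the I4 binomial reduction applies (the 1F0 binomial series: exponent 3/10, x = \frac{2}{7}). Sum: \frac{2}{3} \cdot \left(\frac{5}{7}\right)^{\frac{3}{10}}.

Key observation: t_0 = \frac{2}{3} here, and (1)_k (prefactor 2/3) is k! itself.
Consecutive-term ratio: r(k) = \frac{2}{7} * (k-\frac{3}{10}) / [(k+1)] - rational; roots negated = parameters, x = \frac{2}{7}, C = \frac{2}{3}.
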